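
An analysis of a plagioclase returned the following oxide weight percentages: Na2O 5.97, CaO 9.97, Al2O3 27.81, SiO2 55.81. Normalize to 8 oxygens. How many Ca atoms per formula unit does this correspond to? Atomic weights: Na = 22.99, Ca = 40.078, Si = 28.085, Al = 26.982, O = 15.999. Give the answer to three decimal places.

Na2O (M=61.979): mol = 0.09632; Na = 0.19264, O = 0.09632.
CaO (M=56.077): mol = 0.17779; Ca = 0.17779, O = 0.17779.
Al2O3 (M=101.961): mol = 0.27275; Al = 0.54550, O = 0.81825.
SiO2 (M=60.083): mol = 0.92888; Si = 0.92888, O = 1.85776.
ΣO = 2.95012; factor = 8/ΣO = 2.71175.
Ca apfu = 0.17779 × 2.71175 = 0.482.

0.482 Ca apfu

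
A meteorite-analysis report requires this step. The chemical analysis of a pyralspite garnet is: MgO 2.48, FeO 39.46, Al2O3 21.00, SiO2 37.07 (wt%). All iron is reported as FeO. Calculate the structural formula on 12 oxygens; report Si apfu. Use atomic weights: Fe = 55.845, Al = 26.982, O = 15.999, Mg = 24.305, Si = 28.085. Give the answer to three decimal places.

MgO (M=40.304): mol = 0.06153; Mg = 0.06153, O = 0.06153.
FeO (M=71.844): mol = 0.54925; Fe = 0.54925, O = 0.54925.
Al2O3 (M=101.961): mol = 0.20596; Al = 0.41192, O = 0.61788.
SiO2 (M=60.083): mol = 0.61698; Si = 0.61698, O = 1.23396.
ΣO = 2.46262; factor = 12/ΣO = 4.87286.
Si apfu = 0.61698 × 4.87286 = 3.006.

3.006 Si apfu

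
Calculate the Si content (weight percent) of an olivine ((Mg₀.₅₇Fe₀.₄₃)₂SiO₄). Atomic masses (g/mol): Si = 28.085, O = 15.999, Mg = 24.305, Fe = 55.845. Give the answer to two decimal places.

Formula mass = 1.14·24.305 + 0.86·55.845 + 1·28.085 + 4·15.999 = 167.815 g/mol, of which 28.085 g is Si.
So Si makes up 28.085/167.815 = 0.1674 of the mass, i.e. 16.74%.

16.74 weight percent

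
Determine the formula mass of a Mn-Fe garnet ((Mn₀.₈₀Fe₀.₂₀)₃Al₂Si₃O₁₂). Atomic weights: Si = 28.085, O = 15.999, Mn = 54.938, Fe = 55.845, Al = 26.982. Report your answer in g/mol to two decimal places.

The formula mass is the sum 2.40·54.938 + 0.60·55.845 + 2·26.982 + 3·28.085 + 12·15.999.

495.57 g/mol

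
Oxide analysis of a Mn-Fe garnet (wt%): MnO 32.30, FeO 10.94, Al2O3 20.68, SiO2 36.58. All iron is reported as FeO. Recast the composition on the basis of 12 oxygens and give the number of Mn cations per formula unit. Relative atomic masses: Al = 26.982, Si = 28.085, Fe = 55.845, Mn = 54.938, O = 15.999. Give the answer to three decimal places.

2.245 Mn apfu

MnO: 32.30/70.937 = 0.45533 mol → 0.45533 mol Mn, 0.45533 mol O.
FeO: 10.94/71.844 = 0.15227 mol → 0.15227 mol Fe, 0.15227 mol O.
Al2O3: 20.68/101.961 = 0.20282 mol → 0.40564 mol Al, 0.60846 mol O.
SiO2: 36.58/60.083 = 0.60882 mol → 0.60882 mol Si, 1.21764 mol O.
Total oxygen = 2.43370 mol. Normalization factor = 12/2.43370 = 4.93076.
Mn per 12 O = 0.45533 × 4.93076 = 2.245.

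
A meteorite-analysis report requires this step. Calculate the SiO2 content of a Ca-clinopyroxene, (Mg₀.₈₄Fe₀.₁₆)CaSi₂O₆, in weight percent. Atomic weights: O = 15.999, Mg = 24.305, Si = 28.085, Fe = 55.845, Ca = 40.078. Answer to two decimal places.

54.23 wt%

M((Mg₀.₈₄Fe₀.₁₆)CaSi₂O₆) = 221.593 g/mol; M(SiO2) = 60.083 g/mol.
Moles SiO2 per formula unit = 2 Si ÷ 1 = 2.0000.
SiO2 fraction = (2.0000 × 60.083) / 221.593 = 120.166/221.593 = 0.5423.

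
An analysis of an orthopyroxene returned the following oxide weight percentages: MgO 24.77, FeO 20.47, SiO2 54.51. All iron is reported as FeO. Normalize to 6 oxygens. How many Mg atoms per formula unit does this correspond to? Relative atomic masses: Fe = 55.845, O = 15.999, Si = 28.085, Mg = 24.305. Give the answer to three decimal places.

MgO (M=40.304): mol = 0.61458; Mg = 0.61458, O = 0.61458.
FeO (M=71.844): mol = 0.28492; Fe = 0.28492, O = 0.28492.
SiO2 (M=60.083): mol = 0.90724; Si = 0.90724, O = 1.81448.
ΣO = 2.71398; factor = 6/ΣO = 2.21078.
Mg apfu = 0.61458 × 2.21078 = 1.359.

1.359 Mg apfu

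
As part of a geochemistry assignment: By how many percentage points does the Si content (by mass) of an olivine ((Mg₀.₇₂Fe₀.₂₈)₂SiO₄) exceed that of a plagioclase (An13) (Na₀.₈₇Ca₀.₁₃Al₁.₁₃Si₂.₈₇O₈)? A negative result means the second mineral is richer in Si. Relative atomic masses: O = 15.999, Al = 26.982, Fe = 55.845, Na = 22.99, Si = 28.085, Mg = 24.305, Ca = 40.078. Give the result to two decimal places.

First mineral: 28.085 g Si in 158.353 g formula = 17.74 wt% Si.
Second mineral: 80.604 g Si in 264.297 g formula = 30.50 wt% Si.
17.74% − 30.50% gives a difference of -12.76 percentage points.

-12.76 percentage points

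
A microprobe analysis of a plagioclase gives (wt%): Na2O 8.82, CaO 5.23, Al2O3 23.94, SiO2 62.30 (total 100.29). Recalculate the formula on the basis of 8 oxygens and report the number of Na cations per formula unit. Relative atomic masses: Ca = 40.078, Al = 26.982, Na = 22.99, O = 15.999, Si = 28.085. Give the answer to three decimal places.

8.82 wt% Na2O ÷ 61.979 g/mol = 0.14231 mol, giving 0.28462 Na and 0.14231 O.
5.23 wt% CaO ÷ 56.077 g/mol = 0.09326 mol, giving 0.09326 Ca and 0.09326 O.
23.94 wt% Al2O3 ÷ 101.961 g/mol = 0.23480 mol, giving 0.46960 Al and 0.70440 O.
62.30 wt% SiO2 ÷ 60.083 g/mol = 1.03690 mol, giving 1.03690 Si and 2.07380 O.
Oxygen sums to 3.01377; scaling by 8/3.01377 = 2.65448 puts the formula on 8 O.
Na: 0.28462 × 2.65448 = 0.756 atoms per formula unit.

0.756 Na apfu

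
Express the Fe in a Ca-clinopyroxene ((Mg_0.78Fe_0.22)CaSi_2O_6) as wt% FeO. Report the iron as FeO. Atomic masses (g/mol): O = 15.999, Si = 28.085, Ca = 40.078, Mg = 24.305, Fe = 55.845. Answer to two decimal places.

Molar mass of (Mg_0.78Fe_0.22)CaSi_2O_6 = 0.78*24.305 + 0.22*55.845 + 1*40.078 + 2*28.085 + 6*15.999 = 223.486 g/mol.
Each formula unit contains 0.22 Fe, equivalent to 0.22/1 = 0.2200 mol FeO.
M(FeO) = 1×55.845 + 1×15.999 = 71.844 g/mol.
Mass of FeO per formula unit = 0.2200 × 71.844 = 15.806 g.
FeO wt% = 15.806 / 223.486 × 100 = 7.07%.

7.07 wt%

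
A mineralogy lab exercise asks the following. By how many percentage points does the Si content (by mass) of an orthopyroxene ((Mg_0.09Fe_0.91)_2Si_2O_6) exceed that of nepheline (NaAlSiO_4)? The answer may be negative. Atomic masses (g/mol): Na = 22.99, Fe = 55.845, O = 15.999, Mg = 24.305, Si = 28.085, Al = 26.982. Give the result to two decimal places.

Si in (Mg_0.09Fe_0.91)_2Si_2O_6: molar mass 258.177 g/mol; 2×28.085 = 56.170 g → 21.76 wt%.
Si in NaAlSiO_4: molar mass 142.053 g/mol; 1×28.085 = 28.085 g → 19.77 wt%.
Difference = 21.76 − 19.77 = 1.99 percentage points.

1.99 percentage points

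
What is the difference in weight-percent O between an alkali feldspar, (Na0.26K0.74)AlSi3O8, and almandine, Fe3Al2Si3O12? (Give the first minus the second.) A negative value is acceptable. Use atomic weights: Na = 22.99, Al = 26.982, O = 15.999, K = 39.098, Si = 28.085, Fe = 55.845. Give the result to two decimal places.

8.12 percentage points

M((Na0.26K0.74)AlSi3O8) = 274.139 g/mol, so wt% O = 127.992/274.139 × 100 = 46.69%.
M(Fe3Al2Si3O12) = 497.742 g/mol, so wt% O = 191.988/497.742 × 100 = 38.57%.
46.69 − 38.57 = 8.12 pp.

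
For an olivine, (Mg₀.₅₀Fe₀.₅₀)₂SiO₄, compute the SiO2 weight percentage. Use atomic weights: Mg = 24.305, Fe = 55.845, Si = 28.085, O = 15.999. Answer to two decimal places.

Formula mass = 172.231 g/mol.
1 Si → 1.0000 mol SiO2 per formula unit; M(SiO2) = 60.083, so SiO2 mass = 60.083 g.
60.083/172.231 × 100 = 34.89 wt%.

34.89 wt%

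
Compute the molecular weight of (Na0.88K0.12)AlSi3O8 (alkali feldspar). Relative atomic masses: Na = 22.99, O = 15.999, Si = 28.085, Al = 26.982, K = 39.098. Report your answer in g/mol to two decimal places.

Na: 0.88 × 22.99 = 20.2312
K: 0.12 × 39.098 = 4.6918
Al: 1 × 26.982 = 26.9820
Si: 3 × 28.085 = 84.2550
O: 8 × 15.999 = 127.9920
Summing the contributions gives the formula mass.

264.15 g/mol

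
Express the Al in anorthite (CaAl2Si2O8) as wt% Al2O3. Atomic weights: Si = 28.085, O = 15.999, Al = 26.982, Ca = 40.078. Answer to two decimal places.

Molar mass of CaAl2Si2O8 = 1×40.078 + 2×26.982 + 2×28.085 + 8×15.999 = 278.204 g/mol.
Each formula unit contains 2 Al, equivalent to 2/2 = 1.0000 mol Al2O3.
M(Al2O3) = 2×26.982 + 3×15.999 = 101.961 g/mol.
Mass of Al2O3 per formula unit = 1.0000 × 101.961 = 101.961 g.
Al2O3 wt% = 101.961 / 278.204 × 100 = 36.65%.

36.65 wt%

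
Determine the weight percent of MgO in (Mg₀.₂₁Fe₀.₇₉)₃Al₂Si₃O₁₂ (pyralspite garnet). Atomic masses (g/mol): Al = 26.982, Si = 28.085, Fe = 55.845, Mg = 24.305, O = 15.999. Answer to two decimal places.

5.31 wt%

M((Mg₀.₂₁Fe₀.₇₉)₃Al₂Si₃O₁₂) = 477.872 g/mol; M(MgO) = 40.304 g/mol.
Moles MgO per formula unit = 0.63 Mg ÷ 1 = 0.6300.
MgO fraction = (0.6300 × 40.304) / 477.872 = 25.392/477.872 = 0.0531.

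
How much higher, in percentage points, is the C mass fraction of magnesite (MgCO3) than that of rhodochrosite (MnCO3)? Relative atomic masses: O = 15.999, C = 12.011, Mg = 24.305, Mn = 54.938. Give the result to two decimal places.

M(MgCO3) = 84.313 g/mol, so wt% C = 12.011/84.313 × 100 = 14.25%.
M(MnCO3) = 114.946 g/mol, so wt% C = 12.011/114.946 × 100 = 10.45%.
14.25 − 10.45 = 3.80 pp.

3.80 percentage points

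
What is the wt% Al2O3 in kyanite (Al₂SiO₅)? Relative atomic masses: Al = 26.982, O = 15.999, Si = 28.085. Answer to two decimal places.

62.92 wt%

Molar mass of Al₂SiO₅ = 2*26.982 + 1*28.085 + 5*15.999 = 162.044 g/mol.
Each formula unit contains 2 Al, equivalent to 2/2 = 1.0000 mol Al2O3.
M(Al2O3) = 2×26.982 + 3×15.999 = 101.961 g/mol.
Mass of Al2O3 per formula unit = 1.0000 × 101.961 = 101.961 g.
Al2O3 wt% = 101.961 / 162.044 × 100 = 62.92%.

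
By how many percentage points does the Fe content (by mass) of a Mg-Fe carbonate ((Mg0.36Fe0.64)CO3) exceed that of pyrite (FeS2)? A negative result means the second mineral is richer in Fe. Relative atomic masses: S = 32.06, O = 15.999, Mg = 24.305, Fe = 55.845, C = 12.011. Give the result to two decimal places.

-12.35 percentage points

First mineral: 35.741 g Fe in 104.499 g formula = 34.20 wt% Fe.
Second mineral: 55.845 g Fe in 119.965 g formula = 46.55 wt% Fe.
34.20% − 46.55% gives a difference of -12.35 percentage points.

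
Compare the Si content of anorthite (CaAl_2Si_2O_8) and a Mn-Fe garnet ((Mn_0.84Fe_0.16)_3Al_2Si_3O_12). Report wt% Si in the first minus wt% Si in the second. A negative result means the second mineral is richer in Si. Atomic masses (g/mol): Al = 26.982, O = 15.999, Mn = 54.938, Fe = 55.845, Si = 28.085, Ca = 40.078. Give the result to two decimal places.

3.18 percentage points

First mineral: 56.170 g Si in 278.204 g formula = 20.19 wt% Si.
Second mineral: 84.255 g Si in 495.456 g formula = 17.01 wt% Si.
20.19% − 17.01% gives a difference of 3.18 percentage points.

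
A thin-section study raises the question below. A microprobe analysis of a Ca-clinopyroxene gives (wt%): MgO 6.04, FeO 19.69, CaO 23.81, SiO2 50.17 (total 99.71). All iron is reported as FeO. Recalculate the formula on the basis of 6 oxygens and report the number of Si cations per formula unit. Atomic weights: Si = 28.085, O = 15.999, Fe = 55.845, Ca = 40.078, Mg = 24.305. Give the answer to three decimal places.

6.04 wt% MgO ÷ 40.304 g/mol = 0.14986 mol, giving 0.14986 Mg and 0.14986 O.
19.69 wt% FeO ÷ 71.844 g/mol = 0.27407 mol, giving 0.27407 Fe and 0.27407 O.
23.81 wt% CaO ÷ 56.077 g/mol = 0.42459 mol, giving 0.42459 Ca and 0.42459 O.
50.17 wt% SiO2 ÷ 60.083 g/mol = 0.83501 mol, giving 0.83501 Si and 1.67002 O.
Oxygen sums to 2.51854; scaling by 6/2.51854 = 2.38233 puts the formula on 6 O.
Si: 0.83501 × 2.38233 = 1.989 atoms per formula unit.

1.989 Si apfu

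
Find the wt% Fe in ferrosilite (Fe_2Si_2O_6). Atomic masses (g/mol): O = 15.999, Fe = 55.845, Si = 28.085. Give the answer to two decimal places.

42.33 mass %

Molar mass of Fe_2Si_2O_6: 2×55.845 + 2×28.085 + 6×15.999 = 263.854 g/mol.
Mass of Fe per formula unit: 2 × 55.845 = 111.690 g.
Weight fraction Fe = 111.690 / 263.854 = 0.4233.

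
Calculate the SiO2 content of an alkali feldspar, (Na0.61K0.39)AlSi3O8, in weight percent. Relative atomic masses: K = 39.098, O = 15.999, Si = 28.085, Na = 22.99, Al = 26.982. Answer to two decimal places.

M((Na0.61K0.39)AlSi3O8) = 268.501 g/mol; M(SiO2) = 60.083 g/mol.
Moles SiO2 per formula unit = 3 Si ÷ 1 = 3.0000.
SiO2 fraction = (3.0000 × 60.083) / 268.501 = 180.249/268.501 = 0.6713.

67.13 wt%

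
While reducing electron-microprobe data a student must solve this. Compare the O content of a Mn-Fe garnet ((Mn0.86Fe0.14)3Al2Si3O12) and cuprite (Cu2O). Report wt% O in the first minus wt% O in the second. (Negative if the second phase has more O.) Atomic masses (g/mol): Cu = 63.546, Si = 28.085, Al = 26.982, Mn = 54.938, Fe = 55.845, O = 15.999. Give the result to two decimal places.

M((Mn0.86Fe0.14)3Al2Si3O12) = 495.402 g/mol, so wt% O = 191.988/495.402 × 100 = 38.75%.
M(Cu2O) = 143.091 g/mol, so wt% O = 15.999/143.091 × 100 = 11.18%.
38.75 − 11.18 = 27.57 pp.

27.57 percentage points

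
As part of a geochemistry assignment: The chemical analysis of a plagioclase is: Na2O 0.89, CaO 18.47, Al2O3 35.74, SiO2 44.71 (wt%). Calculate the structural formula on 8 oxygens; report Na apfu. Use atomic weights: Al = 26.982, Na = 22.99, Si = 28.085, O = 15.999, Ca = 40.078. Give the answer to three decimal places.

Na2O (M=61.979): mol = 0.01436; Na = 0.02872, O = 0.01436.
CaO (M=56.077): mol = 0.32937; Ca = 0.32937, O = 0.32937.
Al2O3 (M=101.961): mol = 0.35053; Al = 0.70106, O = 1.05159.
SiO2 (M=60.083): mol = 0.74414; Si = 0.74414, O = 1.48828.
ΣO = 2.88360; factor = 8/ΣO = 2.77431.
Na apfu = 0.02872 × 2.77431 = 0.080.

0.080 Na apfu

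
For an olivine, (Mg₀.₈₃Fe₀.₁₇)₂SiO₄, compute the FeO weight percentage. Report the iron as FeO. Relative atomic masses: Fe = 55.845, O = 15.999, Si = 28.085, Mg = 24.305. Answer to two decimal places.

16.13 wt%

Formula mass = 151.415 g/mol.
0.34 Fe → 0.3400 mol FeO per formula unit; M(FeO) = 71.844, so FeO mass = 24.427 g.
24.427/151.415 × 100 = 16.13 wt%.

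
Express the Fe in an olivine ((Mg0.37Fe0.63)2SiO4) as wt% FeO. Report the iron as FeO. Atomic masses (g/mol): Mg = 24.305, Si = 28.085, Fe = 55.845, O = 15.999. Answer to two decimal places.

M((Mg0.37Fe0.63)2SiO4) = 180.431 g/mol; M(FeO) = 71.844 g/mol.
Moles FeO per formula unit = 1.26 Fe ÷ 1 = 1.2600.
FeO fraction = (1.2600 × 71.844) / 180.431 = 90.523/180.431 = 0.5017.

50.17 wt%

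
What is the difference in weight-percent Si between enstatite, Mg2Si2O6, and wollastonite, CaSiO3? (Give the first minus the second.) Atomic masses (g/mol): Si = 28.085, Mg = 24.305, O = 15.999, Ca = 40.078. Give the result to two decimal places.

Si in Mg2Si2O6: molar mass 200.774 g/mol; 2×28.085 = 56.170 g → 27.98 wt%.
Si in CaSiO3: molar mass 116.160 g/mol; 1×28.085 = 28.085 g → 24.18 wt%.
Difference = 27.98 − 24.18 = 3.80 percentage points.

3.80 percentage points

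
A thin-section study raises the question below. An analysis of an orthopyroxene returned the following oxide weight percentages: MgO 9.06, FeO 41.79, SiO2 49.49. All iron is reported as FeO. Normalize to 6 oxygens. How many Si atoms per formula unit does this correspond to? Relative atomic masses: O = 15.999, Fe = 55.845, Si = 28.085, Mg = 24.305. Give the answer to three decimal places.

2.014 Si apfu

MgO (M=40.304): mol = 0.22479; Mg = 0.22479, O = 0.22479.
FeO (M=71.844): mol = 0.58168; Fe = 0.58168, O = 0.58168.
SiO2 (M=60.083): mol = 0.82369; Si = 0.82369, O = 1.64738.
ΣO = 2.45385; factor = 6/ΣO = 2.44514.
Si apfu = 0.82369 × 2.44514 = 2.014.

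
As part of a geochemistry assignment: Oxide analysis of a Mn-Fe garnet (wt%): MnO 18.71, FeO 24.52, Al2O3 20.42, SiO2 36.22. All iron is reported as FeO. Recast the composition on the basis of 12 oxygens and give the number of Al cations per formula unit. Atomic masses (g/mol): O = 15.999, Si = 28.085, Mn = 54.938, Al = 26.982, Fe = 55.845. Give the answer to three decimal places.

1.993 Al apfu

MnO: 18.71/70.937 = 0.26376 mol → 0.26376 mol Mn, 0.26376 mol O.
FeO: 24.52/71.844 = 0.34130 mol → 0.34130 mol Fe, 0.34130 mol O.
Al2O3: 20.42/101.961 = 0.20027 mol → 0.40054 mol Al, 0.60081 mol O.
SiO2: 36.22/60.083 = 0.60283 mol → 0.60283 mol Si, 1.20566 mol O.
Total oxygen = 2.41153 mol. Normalization factor = 12/2.41153 = 4.97609.
Al per 12 O = 0.40054 × 4.97609 = 1.993.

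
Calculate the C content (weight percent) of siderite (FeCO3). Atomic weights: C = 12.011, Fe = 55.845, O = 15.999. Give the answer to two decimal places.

Formula mass = 1·55.845 + 1·12.011 + 3·15.999 = 115.853 g/mol, of which 12.011 g is C.
So C makes up 12.011/115.853 = 0.1037 of the mass, i.e. 10.37%.

10.37 weight percent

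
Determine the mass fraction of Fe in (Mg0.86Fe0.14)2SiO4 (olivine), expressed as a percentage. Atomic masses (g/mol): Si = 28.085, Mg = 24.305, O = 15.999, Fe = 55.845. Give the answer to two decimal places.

M((Mg0.86Fe0.14)2SiO4) = 149.522 g/mol.
Fe contributes 0.28 × 55.845 = 15.637 g per mole.
15.637/149.522 = 0.1046 → 10.46%.

10.46 weight percent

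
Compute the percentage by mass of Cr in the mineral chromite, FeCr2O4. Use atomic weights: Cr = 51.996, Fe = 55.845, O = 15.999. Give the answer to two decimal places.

46.46 wt%

M(FeCr2O4) = 223.833 g/mol.
Cr contributes 2 × 51.996 = 103.992 g per mole.
103.992/223.833 = 0.4646 → 46.46%.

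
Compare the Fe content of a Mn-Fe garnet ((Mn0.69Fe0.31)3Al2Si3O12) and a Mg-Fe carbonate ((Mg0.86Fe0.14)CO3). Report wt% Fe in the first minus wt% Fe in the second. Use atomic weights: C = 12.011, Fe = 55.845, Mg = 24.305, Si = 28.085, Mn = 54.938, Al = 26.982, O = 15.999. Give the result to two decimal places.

1.66 percentage points

First mineral: 51.936 g Fe in 495.865 g formula = 10.47 wt% Fe.
Second mineral: 7.818 g Fe in 88.729 g formula = 8.81 wt% Fe.
10.47% − 8.81% gives a difference of 1.66 percentage points.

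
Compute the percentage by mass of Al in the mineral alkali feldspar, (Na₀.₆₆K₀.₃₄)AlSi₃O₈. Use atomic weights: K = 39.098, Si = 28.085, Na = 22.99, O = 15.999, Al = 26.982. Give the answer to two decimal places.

Formula mass = 0.66*22.99 + 0.34*39.098 + 1*26.982 + 3*28.085 + 8*15.999 = 267.696 g/mol, of which 26.982 g is Al.
So Al makes up 26.982/267.696 = 0.1008 of the mass, i.e. 10.08%.

10.08 weight percent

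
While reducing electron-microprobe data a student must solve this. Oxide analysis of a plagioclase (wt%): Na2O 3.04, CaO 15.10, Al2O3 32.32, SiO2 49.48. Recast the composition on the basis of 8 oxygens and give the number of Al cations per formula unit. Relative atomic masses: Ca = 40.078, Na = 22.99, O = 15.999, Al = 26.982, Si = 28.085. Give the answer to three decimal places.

1.739 Al apfu

Na2O (M=61.979): mol = 0.04905; Na = 0.09810, O = 0.04905.
CaO (M=56.077): mol = 0.26927; Ca = 0.26927, O = 0.26927.
Al2O3 (M=101.961): mol = 0.31698; Al = 0.63396, O = 0.95094.
SiO2 (M=60.083): mol = 0.82353; Si = 0.82353, O = 1.64706.
ΣO = 2.91632; factor = 8/ΣO = 2.74318.
Al apfu = 0.63396 × 2.74318 = 1.739.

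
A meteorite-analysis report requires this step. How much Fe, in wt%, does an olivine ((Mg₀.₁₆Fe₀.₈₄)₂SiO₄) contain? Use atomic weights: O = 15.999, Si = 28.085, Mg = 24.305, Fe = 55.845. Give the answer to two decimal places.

48.44 wt%

Molar mass of (Mg₀.₁₆Fe₀.₈₄)₂SiO₄: 0.32×24.305 + 1.68×55.845 + 1×28.085 + 4×15.999 = 193.678 g/mol.
Mass of Fe per formula unit: 1.68 × 55.845 = 93.820 g.
Weight fraction Fe = 93.820 / 193.678 = 0.4844.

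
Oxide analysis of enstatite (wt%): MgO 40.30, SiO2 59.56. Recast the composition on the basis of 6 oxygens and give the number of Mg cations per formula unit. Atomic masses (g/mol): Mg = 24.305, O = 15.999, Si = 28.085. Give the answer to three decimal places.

2.012 Mg apfu

MgO: 40.30/40.304 = 0.99990 mol → 0.99990 mol Mg, 0.99990 mol O.
SiO2: 59.56/60.083 = 0.99130 mol → 0.99130 mol Si, 1.98260 mol O.
Total oxygen = 2.98250 mol. Normalization factor = 6/2.98250 = 2.01174.
Mg per 6 O = 0.99990 × 2.01174 = 2.012.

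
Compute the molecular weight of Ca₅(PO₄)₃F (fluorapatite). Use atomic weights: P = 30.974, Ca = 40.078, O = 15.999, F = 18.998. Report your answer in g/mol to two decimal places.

The formula mass is the sum 5*40.078 + 3*30.974 + 12*15.999 + 1*18.998.

504.30 g/mol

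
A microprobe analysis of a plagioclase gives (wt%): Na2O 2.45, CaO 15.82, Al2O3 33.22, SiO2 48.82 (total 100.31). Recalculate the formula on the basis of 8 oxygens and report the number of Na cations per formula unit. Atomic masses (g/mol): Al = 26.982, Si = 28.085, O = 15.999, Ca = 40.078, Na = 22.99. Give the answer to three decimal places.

0.216 Na apfu

2.45 wt% Na2O ÷ 61.979 g/mol = 0.03953 mol, giving 0.07906 Na and 0.03953 O.
15.82 wt% CaO ÷ 56.077 g/mol = 0.28211 mol, giving 0.28211 Ca and 0.28211 O.
33.22 wt% Al2O3 ÷ 101.961 g/mol = 0.32581 mol, giving 0.65162 Al and 0.97743 O.
48.82 wt% SiO2 ÷ 60.083 g/mol = 0.81254 mol, giving 0.81254 Si and 1.62508 O.
Oxygen sums to 2.92415; scaling by 8/2.92415 = 2.73584 puts the formula on 8 O.
Na: 0.07906 × 2.73584 = 0.216 atoms per formula unit.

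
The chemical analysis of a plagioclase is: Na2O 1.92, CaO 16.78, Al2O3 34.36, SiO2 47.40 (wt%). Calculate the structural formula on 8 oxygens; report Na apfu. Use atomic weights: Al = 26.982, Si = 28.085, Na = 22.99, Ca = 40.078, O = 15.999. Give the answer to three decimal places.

0.170 Na apfu

Na2O (M=61.979): mol = 0.03098; Na = 0.06196, O = 0.03098.
CaO (M=56.077): mol = 0.29923; Ca = 0.29923, O = 0.29923.
Al2O3 (M=101.961): mol = 0.33699; Al = 0.67398, O = 1.01097.
SiO2 (M=60.083): mol = 0.78891; Si = 0.78891, O = 1.57782.
ΣO = 2.91900; factor = 8/ΣO = 2.74066.
Na apfu = 0.06196 × 2.74066 = 0.170.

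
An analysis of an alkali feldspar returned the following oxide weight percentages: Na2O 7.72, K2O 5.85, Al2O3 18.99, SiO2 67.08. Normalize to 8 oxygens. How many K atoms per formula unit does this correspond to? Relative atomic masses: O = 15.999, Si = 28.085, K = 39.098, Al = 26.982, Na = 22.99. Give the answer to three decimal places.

Na2O: 7.72/61.979 = 0.12456 mol → 0.24912 mol Na, 0.12456 mol O.
K2O: 5.85/94.195 = 0.06211 mol → 0.12422 mol K, 0.06211 mol O.
Al2O3: 18.99/101.961 = 0.18625 mol → 0.37250 mol Al, 0.55875 mol O.
SiO2: 67.08/60.083 = 1.11646 mol → 1.11646 mol Si, 2.23292 mol O.
Total oxygen = 2.97834 mol. Normalization factor = 8/2.97834 = 2.68606.
K per 8 O = 0.12422 × 2.68606 = 0.334.

0.334 K apfu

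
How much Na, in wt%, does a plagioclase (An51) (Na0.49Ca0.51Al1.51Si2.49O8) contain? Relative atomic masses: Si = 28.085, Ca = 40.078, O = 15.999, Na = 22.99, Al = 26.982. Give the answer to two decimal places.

Molar mass of Na0.49Ca0.51Al1.51Si2.49O8: 0.49*22.99 + 0.51*40.078 + 1.51*26.982 + 2.49*28.085 + 8*15.999 = 270.371 g/mol.
Mass of Na per formula unit: 0.49 × 22.99 = 11.265 g.
Weight fraction Na = 11.265 / 270.371 = 0.0417.

4.17 wt%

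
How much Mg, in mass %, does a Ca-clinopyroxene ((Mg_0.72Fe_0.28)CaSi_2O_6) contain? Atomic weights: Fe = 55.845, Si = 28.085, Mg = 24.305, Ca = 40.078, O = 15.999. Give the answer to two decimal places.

M((Mg_0.72Fe_0.28)CaSi_2O_6) = 225.378 g/mol.
Mg contributes 0.72 × 24.305 = 17.500 g per mole.
17.500/225.378 = 0.0776 → 7.76%.

7.76 mass %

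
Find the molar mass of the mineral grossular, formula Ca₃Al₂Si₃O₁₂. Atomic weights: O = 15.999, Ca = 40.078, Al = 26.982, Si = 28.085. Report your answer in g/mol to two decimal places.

450.44 g/mol

The formula mass is the sum 3·40.078 + 2·26.982 + 3·28.085 + 12·15.999.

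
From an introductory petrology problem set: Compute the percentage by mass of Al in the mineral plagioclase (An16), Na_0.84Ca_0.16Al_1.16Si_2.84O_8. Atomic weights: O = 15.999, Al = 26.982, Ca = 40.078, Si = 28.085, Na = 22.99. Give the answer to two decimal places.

Molar mass of Na_0.84Ca_0.16Al_1.16Si_2.84O_8: 0.84×22.99 + 0.16×40.078 + 1.16×26.982 + 2.84×28.085 + 8×15.999 = 264.777 g/mol.
Mass of Al per formula unit: 1.16 × 26.982 = 31.299 g.
Weight fraction Al = 31.299 / 264.777 = 0.1182.

11.82 wt%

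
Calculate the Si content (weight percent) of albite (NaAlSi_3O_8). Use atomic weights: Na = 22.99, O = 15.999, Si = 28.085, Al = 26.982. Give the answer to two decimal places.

32.13 weight percent

Formula mass = 1*22.99 + 1*26.982 + 3*28.085 + 8*15.999 = 262.219 g/mol, of which 84.255 g is Si.
So Si makes up 84.255/262.219 = 0.3213 of the mass, i.e. 32.13%.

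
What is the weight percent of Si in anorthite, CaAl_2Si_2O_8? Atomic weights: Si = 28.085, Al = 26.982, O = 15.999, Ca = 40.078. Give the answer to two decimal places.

20.19 weight percent

M(CaAl_2Si_2O_8) = 278.204 g/mol.
Si contributes 2 × 28.085 = 56.170 g per mole.
56.170/278.204 = 0.2019 → 20.19%.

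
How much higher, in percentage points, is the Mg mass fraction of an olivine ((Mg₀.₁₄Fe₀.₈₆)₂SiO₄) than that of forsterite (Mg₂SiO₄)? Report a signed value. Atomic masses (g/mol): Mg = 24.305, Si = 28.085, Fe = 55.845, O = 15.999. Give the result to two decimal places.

-31.06 percentage points

Mg in (Mg₀.₁₄Fe₀.₈₆)₂SiO₄: molar mass 194.940 g/mol; 0.28×24.305 = 6.805 g → 3.49 wt%.
Mg in Mg₂SiO₄: molar mass 140.691 g/mol; 2×24.305 = 48.610 g → 34.55 wt%.
Difference = 3.49 − 34.55 = -31.06 percentage points.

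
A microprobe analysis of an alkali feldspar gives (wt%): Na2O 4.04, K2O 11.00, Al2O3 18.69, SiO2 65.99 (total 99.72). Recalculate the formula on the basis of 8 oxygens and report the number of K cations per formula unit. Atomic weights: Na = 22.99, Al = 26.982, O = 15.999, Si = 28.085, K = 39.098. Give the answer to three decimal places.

4.04 wt% Na2O ÷ 61.979 g/mol = 0.06518 mol, giving 0.13036 Na and 0.06518 O.
11.00 wt% K2O ÷ 94.195 g/mol = 0.11678 mol, giving 0.23356 K and 0.11678 O.
18.69 wt% Al2O3 ÷ 101.961 g/mol = 0.18331 mol, giving 0.36662 Al and 0.54993 O.
65.99 wt% SiO2 ÷ 60.083 g/mol = 1.09831 mol, giving 1.09831 Si and 2.19662 O.
Oxygen sums to 2.92851; scaling by 8/2.92851 = 2.73176 puts the formula on 8 O.
K: 0.23356 × 2.73176 = 0.638 atoms per formula unit.

0.638 K apfu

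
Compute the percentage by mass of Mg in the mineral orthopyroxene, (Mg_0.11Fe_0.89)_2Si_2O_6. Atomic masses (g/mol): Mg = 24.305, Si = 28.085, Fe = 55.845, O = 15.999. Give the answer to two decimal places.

2.08 mass %

Formula mass = 0.22*24.305 + 1.78*55.845 + 2*28.085 + 6*15.999 = 256.915 g/mol, of which 5.347 g is Mg.
So Mg makes up 5.347/256.915 = 0.0208 of the mass, i.e. 2.08%.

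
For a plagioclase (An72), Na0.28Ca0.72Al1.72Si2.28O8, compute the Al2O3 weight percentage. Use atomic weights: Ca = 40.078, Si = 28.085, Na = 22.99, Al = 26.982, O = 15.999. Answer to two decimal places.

32.03 wt%

M(Na0.28Ca0.72Al1.72Si2.28O8) = 273.728 g/mol; M(Al2O3) = 101.961 g/mol.
Moles Al2O3 per formula unit = 1.72 Al ÷ 2 = 0.8600.
Al2O3 fraction = (0.8600 × 101.961) / 273.728 = 87.686/273.728 = 0.3203.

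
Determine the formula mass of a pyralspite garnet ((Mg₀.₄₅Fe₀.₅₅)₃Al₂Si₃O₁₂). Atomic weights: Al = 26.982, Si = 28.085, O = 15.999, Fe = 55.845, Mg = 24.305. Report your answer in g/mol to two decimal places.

The formula mass is the sum 1.35×24.305 + 1.65×55.845 + 2×26.982 + 3×28.085 + 12×15.999.

455.16 g/mol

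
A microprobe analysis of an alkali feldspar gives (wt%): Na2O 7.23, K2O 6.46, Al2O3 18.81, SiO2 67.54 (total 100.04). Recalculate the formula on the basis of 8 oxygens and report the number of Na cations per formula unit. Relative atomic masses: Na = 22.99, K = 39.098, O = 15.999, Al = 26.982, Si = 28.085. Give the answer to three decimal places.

0.625 Na apfu

Na2O: 7.23/61.979 = 0.11665 mol → 0.23330 mol Na, 0.11665 mol O.
K2O: 6.46/94.195 = 0.06858 mol → 0.13716 mol K, 0.06858 mol O.
Al2O3: 18.81/101.961 = 0.18448 mol → 0.36896 mol Al, 0.55344 mol O.
SiO2: 67.54/60.083 = 1.12411 mol → 1.12411 mol Si, 2.24822 mol O.
Total oxygen = 2.98689 mol. Normalization factor = 8/2.98689 = 2.67837.
Na per 8 O = 0.23330 × 2.67837 = 0.625.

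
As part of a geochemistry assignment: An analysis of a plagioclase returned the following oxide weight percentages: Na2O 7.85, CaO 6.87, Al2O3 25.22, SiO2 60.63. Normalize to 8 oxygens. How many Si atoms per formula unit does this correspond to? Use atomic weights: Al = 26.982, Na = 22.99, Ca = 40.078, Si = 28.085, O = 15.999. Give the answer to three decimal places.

2.683 Si apfu

Na2O (M=61.979): mol = 0.12666; Na = 0.25332, O = 0.12666.
CaO (M=56.077): mol = 0.12251; Ca = 0.12251, O = 0.12251.
Al2O3 (M=101.961): mol = 0.24735; Al = 0.49470, O = 0.74205.
SiO2 (M=60.083): mol = 1.00910; Si = 1.00910, O = 2.01820.
ΣO = 3.00942; factor = 8/ΣO = 2.65832.
Si apfu = 1.00910 × 2.65832 = 2.683.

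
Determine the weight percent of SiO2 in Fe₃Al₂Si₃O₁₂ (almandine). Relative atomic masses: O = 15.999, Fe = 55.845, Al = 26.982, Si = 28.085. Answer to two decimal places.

M(Fe₃Al₂Si₃O₁₂) = 497.742 g/mol; M(SiO2) = 60.083 g/mol.
Moles SiO2 per formula unit = 3 Si ÷ 1 = 3.0000.
SiO2 fraction = (3.0000 × 60.083) / 497.742 = 180.249/497.742 = 0.3621.

36.21 wt%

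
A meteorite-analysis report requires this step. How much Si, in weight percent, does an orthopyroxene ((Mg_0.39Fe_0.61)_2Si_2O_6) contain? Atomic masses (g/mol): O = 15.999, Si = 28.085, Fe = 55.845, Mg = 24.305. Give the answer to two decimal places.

23.48 weight percent

Molar mass of (Mg_0.39Fe_0.61)_2Si_2O_6: 0.78·24.305 + 1.22·55.845 + 2·28.085 + 6·15.999 = 239.253 g/mol.
Mass of Si per formula unit: 2 × 28.085 = 56.170 g.
Weight fraction Si = 56.170 / 239.253 = 0.2348.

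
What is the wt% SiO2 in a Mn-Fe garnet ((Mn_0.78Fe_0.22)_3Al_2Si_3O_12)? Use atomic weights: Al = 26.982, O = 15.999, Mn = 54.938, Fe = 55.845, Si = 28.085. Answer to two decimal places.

M((Mn_0.78Fe_0.22)_3Al_2Si_3O_12) = 495.620 g/mol; M(SiO2) = 60.083 g/mol.
Moles SiO2 per formula unit = 3 Si ÷ 1 = 3.0000.
SiO2 fraction = (3.0000 × 60.083) / 495.620 = 180.249/495.620 = 0.3637.

36.37 wt%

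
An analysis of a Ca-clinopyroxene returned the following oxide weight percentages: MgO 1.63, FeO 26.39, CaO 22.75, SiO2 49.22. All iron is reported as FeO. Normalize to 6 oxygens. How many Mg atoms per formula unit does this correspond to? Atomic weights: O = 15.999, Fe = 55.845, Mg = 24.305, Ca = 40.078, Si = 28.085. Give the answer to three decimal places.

0.099 Mg apfu

MgO: 1.63/40.304 = 0.04044 mol → 0.04044 mol Mg, 0.04044 mol O.
FeO: 26.39/71.844 = 0.36732 mol → 0.36732 mol Fe, 0.36732 mol O.
CaO: 22.75/56.077 = 0.40569 mol → 0.40569 mol Ca, 0.40569 mol O.
SiO2: 49.22/60.083 = 0.81920 mol → 0.81920 mol Si, 1.63840 mol O.
Total oxygen = 2.45185 mol. Normalization factor = 6/2.45185 = 2.44713.
Mg per 6 O = 0.04044 × 2.44713 = 0.099.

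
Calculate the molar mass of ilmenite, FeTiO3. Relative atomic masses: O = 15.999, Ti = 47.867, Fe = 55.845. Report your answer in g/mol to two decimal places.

The formula mass is the sum 1(55.845) + 1(47.867) + 3(15.999).

151.71 g/mol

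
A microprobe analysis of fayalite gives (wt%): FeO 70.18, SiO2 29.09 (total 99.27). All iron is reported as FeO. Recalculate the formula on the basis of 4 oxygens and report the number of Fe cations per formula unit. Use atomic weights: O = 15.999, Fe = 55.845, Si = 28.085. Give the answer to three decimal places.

2.009 Fe apfu

FeO (M=71.844): mol = 0.97684; Fe = 0.97684, O = 0.97684.
SiO2 (M=60.083): mol = 0.48416; Si = 0.48416, O = 0.96832.
ΣO = 1.94516; factor = 4/ΣO = 2.05639.
Fe apfu = 0.97684 × 2.05639 = 2.009.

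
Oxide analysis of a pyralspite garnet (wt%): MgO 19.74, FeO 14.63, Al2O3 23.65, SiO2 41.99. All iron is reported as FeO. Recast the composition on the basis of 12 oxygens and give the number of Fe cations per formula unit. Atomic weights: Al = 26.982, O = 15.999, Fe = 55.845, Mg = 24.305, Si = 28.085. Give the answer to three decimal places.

0.877 Fe apfu

19.74 wt% MgO ÷ 40.304 g/mol = 0.48978 mol, giving 0.48978 Mg and 0.48978 O.
14.63 wt% FeO ÷ 71.844 g/mol = 0.20364 mol, giving 0.20364 Fe and 0.20364 O.
23.65 wt% Al2O3 ÷ 101.961 g/mol = 0.23195 mol, giving 0.46390 Al and 0.69585 O.
41.99 wt% SiO2 ÷ 60.083 g/mol = 0.69887 mol, giving 0.69887 Si and 1.39774 O.
Oxygen sums to 2.78701; scaling by 12/2.78701 = 4.30569 puts the formula on 12 O.
Fe: 0.20364 × 4.30569 = 0.877 atoms per formula unit.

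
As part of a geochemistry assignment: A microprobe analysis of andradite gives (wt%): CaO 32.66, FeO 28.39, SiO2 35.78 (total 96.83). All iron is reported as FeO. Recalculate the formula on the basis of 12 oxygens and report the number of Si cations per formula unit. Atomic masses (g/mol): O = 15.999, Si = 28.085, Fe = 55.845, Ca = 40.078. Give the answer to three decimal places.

3.295 Si apfu

32.66 wt% CaO ÷ 56.077 g/mol = 0.58241 mol, giving 0.58241 Ca and 0.58241 O.
28.39 wt% FeO ÷ 71.844 g/mol = 0.39516 mol, giving 0.39516 Fe and 0.39516 O.
35.78 wt% SiO2 ÷ 60.083 g/mol = 0.59551 mol, giving 0.59551 Si and 1.19102 O.
Oxygen sums to 2.16859; scaling by 12/2.16859 = 5.53355 puts the formula on 12 O.
Si: 0.59551 × 5.53355 = 3.295 atoms per formula unit.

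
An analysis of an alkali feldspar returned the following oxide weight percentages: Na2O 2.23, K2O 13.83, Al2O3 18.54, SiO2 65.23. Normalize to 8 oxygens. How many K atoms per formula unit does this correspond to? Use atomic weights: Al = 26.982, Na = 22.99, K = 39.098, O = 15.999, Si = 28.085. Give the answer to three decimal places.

Na2O (M=61.979): mol = 0.03598; Na = 0.07196, O = 0.03598.
K2O (M=94.195): mol = 0.14682; K = 0.29364, O = 0.14682.
Al2O3 (M=101.961): mol = 0.18183; Al = 0.36366, O = 0.54549.
SiO2 (M=60.083): mol = 1.08566; Si = 1.08566, O = 2.17132.
ΣO = 2.89961; factor = 8/ΣO = 2.75899.
K apfu = 0.29364 × 2.75899 = 0.810.

0.810 K apfu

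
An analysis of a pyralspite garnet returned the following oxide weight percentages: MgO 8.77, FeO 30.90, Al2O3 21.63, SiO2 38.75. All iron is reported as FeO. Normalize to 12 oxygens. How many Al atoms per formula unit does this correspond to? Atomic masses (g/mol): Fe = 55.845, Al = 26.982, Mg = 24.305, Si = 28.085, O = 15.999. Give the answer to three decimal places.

8.77 wt% MgO ÷ 40.304 g/mol = 0.21760 mol, giving 0.21760 Mg and 0.21760 O.
30.90 wt% FeO ÷ 71.844 g/mol = 0.43010 mol, giving 0.43010 Fe and 0.43010 O.
21.63 wt% Al2O3 ÷ 101.961 g/mol = 0.21214 mol, giving 0.42428 Al and 0.63642 O.
38.75 wt% SiO2 ÷ 60.083 g/mol = 0.64494 mol, giving 0.64494 Si and 1.28988 O.
Oxygen sums to 2.57400; scaling by 12/2.57400 = 4.66200 puts the formula on 12 O.
Al: 0.42428 × 4.66200 = 1.978 atoms per formula unit.

1.978 Al apfu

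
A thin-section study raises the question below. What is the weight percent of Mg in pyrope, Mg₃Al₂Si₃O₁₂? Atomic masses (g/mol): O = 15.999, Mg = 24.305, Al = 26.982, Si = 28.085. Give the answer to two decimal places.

Formula mass = 3·24.305 + 2·26.982 + 3·28.085 + 12·15.999 = 403.122 g/mol, of which 72.915 g is Mg.
So Mg makes up 72.915/403.122 = 0.1809 of the mass, i.e. 18.09%.

18.09 mass %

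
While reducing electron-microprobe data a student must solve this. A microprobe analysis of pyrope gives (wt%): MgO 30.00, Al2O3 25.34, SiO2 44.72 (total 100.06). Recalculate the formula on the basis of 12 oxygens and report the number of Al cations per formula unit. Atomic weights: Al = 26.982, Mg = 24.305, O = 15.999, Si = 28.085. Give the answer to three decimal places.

MgO (M=40.304): mol = 0.74434; Mg = 0.74434, O = 0.74434.
Al2O3 (M=101.961): mol = 0.24853; Al = 0.49706, O = 0.74559.
SiO2 (M=60.083): mol = 0.74430; Si = 0.74430, O = 1.48860.
ΣO = 2.97853; factor = 12/ΣO = 4.02883.
Al apfu = 0.49706 × 4.02883 = 2.003.

2.003 Al apfu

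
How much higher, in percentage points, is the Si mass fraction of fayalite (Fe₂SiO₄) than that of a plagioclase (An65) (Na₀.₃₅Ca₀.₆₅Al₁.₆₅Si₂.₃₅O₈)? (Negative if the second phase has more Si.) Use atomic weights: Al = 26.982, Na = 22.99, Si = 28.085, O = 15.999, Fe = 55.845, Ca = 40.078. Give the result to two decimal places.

Si in Fe₂SiO₄: molar mass 203.771 g/mol; 1×28.085 = 28.085 g → 13.78 wt%.
Si in Na₀.₃₅Ca₀.₆₅Al₁.₆₅Si₂.₃₅O₈: molar mass 272.609 g/mol; 2.35×28.085 = 66.000 g → 24.21 wt%.
Difference = 13.78 − 24.21 = -10.43 percentage points.

-10.43 percentage points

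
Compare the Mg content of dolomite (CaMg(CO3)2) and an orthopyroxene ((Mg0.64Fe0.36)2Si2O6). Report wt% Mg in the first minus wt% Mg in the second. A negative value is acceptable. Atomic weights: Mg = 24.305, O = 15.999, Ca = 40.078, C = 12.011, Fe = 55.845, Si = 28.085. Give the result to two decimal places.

Mg in CaMg(CO3)2: molar mass 184.399 g/mol; 1×24.305 = 24.305 g → 13.18 wt%.
Mg in (Mg0.64Fe0.36)2Si2O6: molar mass 223.483 g/mol; 1.28×24.305 = 31.110 g → 13.92 wt%.
Difference = 13.18 − 13.92 = -0.74 percentage points.

-0.74 percentage points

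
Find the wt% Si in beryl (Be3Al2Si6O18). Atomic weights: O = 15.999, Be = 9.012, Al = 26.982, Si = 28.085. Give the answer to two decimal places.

M(Be3Al2Si6O18) = 537.492 g/mol.
Si contributes 6 × 28.085 = 168.510 g per mole.
168.510/537.492 = 0.3135 → 31.35%.

31.35 weight percent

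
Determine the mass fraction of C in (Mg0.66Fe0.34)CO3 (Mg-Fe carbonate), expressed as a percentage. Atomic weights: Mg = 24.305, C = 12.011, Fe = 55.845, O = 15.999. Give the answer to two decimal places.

Formula mass = 0.66×24.305 + 0.34×55.845 + 1×12.011 + 3×15.999 = 95.037 g/mol, of which 12.011 g is C.
So C makes up 12.011/95.037 = 0.1264 of the mass, i.e. 12.64%.

12.64 weight percent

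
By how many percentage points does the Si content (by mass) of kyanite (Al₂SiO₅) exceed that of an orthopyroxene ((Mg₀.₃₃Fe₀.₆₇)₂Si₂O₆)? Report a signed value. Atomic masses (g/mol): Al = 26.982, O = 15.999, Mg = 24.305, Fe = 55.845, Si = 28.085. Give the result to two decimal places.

-5.78 percentage points

Si in Al₂SiO₅: molar mass 162.044 g/mol; 1×28.085 = 28.085 g → 17.33 wt%.
Si in (Mg₀.₃₃Fe₀.₆₇)₂Si₂O₆: molar mass 243.038 g/mol; 2×28.085 = 56.170 g → 23.11 wt%.
Difference = 17.33 − 23.11 = -5.78 percentage points.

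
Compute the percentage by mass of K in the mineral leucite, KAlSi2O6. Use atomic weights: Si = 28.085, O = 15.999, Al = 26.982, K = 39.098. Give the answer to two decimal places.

Molar mass of KAlSi2O6: 1*39.098 + 1*26.982 + 2*28.085 + 6*15.999 = 218.244 g/mol.
Mass of K per formula unit: 1 × 39.098 = 39.098 g.
Weight fraction K = 39.098 / 218.244 = 0.1791.

17.91 weight percent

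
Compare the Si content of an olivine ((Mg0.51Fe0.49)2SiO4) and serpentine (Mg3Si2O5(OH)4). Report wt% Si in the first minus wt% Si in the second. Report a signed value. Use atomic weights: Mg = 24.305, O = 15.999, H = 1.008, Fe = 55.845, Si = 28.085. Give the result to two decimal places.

-3.90 percentage points

Si in (Mg0.51Fe0.49)2SiO4: molar mass 171.600 g/mol; 1×28.085 = 28.085 g → 16.37 wt%.
Si in Mg3Si2O5(OH)4: molar mass 277.108 g/mol; 2×28.085 = 56.170 g → 20.27 wt%.
Difference = 16.37 − 20.27 = -3.90 percentage points.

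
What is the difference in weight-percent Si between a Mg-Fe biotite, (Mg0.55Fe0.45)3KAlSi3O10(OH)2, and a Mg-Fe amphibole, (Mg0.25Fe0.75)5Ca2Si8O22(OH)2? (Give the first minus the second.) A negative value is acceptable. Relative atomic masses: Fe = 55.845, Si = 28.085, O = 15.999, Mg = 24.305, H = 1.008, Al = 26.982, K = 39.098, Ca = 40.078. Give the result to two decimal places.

-5.82 percentage points

M((Mg0.55Fe0.45)3KAlSi3O10(OH)2) = 459.833 g/mol, so wt% Si = 84.255/459.833 × 100 = 18.32%.
M((Mg0.25Fe0.75)5Ca2Si8O22(OH)2) = 930.628 g/mol, so wt% Si = 224.680/930.628 × 100 = 24.14%.
18.32 − 24.14 = -5.82 pp.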